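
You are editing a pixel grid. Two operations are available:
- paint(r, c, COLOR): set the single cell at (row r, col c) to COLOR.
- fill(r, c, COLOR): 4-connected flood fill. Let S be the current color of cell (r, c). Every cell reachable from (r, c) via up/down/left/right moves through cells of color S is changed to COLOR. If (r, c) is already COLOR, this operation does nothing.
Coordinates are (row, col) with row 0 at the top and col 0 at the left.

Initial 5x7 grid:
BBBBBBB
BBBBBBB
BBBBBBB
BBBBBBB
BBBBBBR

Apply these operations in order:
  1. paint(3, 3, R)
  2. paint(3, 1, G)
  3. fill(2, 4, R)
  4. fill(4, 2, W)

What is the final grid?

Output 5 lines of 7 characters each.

After op 1 paint(3,3,R):
BBBBBBB
BBBBBBB
BBBBBBB
BBBRBBB
BBBBBBR
After op 2 paint(3,1,G):
BBBBBBB
BBBBBBB
BBBBBBB
BGBRBBB
BBBBBBR
After op 3 fill(2,4,R) [32 cells changed]:
RRRRRRR
RRRRRRR
RRRRRRR
RGRRRRR
RRRRRRR
After op 4 fill(4,2,W) [34 cells changed]:
WWWWWWW
WWWWWWW
WWWWWWW
WGWWWWW
WWWWWWW

Answer: WWWWWWW
WWWWWWW
WWWWWWW
WGWWWWW
WWWWWWW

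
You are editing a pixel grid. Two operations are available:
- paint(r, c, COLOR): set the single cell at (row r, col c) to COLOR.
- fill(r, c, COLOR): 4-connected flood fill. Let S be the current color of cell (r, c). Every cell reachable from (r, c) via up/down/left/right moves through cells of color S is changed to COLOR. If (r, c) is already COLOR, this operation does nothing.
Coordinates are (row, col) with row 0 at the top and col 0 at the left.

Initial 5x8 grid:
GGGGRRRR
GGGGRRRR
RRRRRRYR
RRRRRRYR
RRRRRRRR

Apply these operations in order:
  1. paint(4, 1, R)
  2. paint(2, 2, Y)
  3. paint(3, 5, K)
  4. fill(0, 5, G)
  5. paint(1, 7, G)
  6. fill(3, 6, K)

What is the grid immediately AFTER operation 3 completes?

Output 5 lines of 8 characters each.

Answer: GGGGRRRR
GGGGRRRR
RRYRRRYR
RRRRRKYR
RRRRRRRR

Derivation:
After op 1 paint(4,1,R):
GGGGRRRR
GGGGRRRR
RRRRRRYR
RRRRRRYR
RRRRRRRR
After op 2 paint(2,2,Y):
GGGGRRRR
GGGGRRRR
RRYRRRYR
RRRRRRYR
RRRRRRRR
After op 3 paint(3,5,K):
GGGGRRRR
GGGGRRRR
RRYRRRYR
RRRRRKYR
RRRRRRRR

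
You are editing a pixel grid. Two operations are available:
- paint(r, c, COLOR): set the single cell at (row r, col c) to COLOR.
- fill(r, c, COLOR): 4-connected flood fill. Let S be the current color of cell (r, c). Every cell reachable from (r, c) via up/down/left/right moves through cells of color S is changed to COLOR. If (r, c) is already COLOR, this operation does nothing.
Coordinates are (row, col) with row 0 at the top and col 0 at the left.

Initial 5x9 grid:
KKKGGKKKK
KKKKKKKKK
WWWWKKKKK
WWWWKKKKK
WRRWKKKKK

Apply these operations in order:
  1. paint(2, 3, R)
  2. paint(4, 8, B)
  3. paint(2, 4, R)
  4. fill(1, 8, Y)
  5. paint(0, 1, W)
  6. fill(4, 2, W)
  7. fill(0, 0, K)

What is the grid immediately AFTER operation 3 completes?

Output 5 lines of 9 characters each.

Answer: KKKGGKKKK
KKKKKKKKK
WWWRRKKKK
WWWWKKKKK
WRRWKKKKB

Derivation:
After op 1 paint(2,3,R):
KKKGGKKKK
KKKKKKKKK
WWWRKKKKK
WWWWKKKKK
WRRWKKKKK
After op 2 paint(4,8,B):
KKKGGKKKK
KKKKKKKKK
WWWRKKKKK
WWWWKKKKK
WRRWKKKKB
After op 3 paint(2,4,R):
KKKGGKKKK
KKKKKKKKK
WWWRRKKKK
WWWWKKKKK
WRRWKKKKB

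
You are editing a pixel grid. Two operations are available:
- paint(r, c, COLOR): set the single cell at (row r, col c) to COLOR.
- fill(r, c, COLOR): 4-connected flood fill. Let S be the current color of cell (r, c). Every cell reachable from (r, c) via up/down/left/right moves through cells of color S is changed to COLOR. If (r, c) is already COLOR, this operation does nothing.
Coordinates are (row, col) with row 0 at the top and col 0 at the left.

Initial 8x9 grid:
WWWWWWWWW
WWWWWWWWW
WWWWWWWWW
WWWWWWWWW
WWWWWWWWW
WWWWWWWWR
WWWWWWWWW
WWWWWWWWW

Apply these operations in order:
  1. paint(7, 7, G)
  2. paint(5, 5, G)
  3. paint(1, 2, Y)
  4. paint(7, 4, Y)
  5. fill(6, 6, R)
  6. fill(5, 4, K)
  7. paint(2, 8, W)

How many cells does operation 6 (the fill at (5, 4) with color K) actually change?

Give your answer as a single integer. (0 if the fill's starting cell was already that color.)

After op 1 paint(7,7,G):
WWWWWWWWW
WWWWWWWWW
WWWWWWWWW
WWWWWWWWW
WWWWWWWWW
WWWWWWWWR
WWWWWWWWW
WWWWWWWGW
After op 2 paint(5,5,G):
WWWWWWWWW
WWWWWWWWW
WWWWWWWWW
WWWWWWWWW
WWWWWWWWW
WWWWWGWWR
WWWWWWWWW
WWWWWWWGW
After op 3 paint(1,2,Y):
WWWWWWWWW
WWYWWWWWW
WWWWWWWWW
WWWWWWWWW
WWWWWWWWW
WWWWWGWWR
WWWWWWWWW
WWWWWWWGW
After op 4 paint(7,4,Y):
WWWWWWWWW
WWYWWWWWW
WWWWWWWWW
WWWWWWWWW
WWWWWWWWW
WWWWWGWWR
WWWWWWWWW
WWWWYWWGW
After op 5 fill(6,6,R) [67 cells changed]:
RRRRRRRRR
RRYRRRRRR
RRRRRRRRR
RRRRRRRRR
RRRRRRRRR
RRRRRGRRR
RRRRRRRRR
RRRRYRRGR
After op 6 fill(5,4,K) [68 cells changed]:
KKKKKKKKK
KKYKKKKKK
KKKKKKKKK
KKKKKKKKK
KKKKKKKKK
KKKKKGKKK
KKKKKKKKK
KKKKYKKGK

Answer: 68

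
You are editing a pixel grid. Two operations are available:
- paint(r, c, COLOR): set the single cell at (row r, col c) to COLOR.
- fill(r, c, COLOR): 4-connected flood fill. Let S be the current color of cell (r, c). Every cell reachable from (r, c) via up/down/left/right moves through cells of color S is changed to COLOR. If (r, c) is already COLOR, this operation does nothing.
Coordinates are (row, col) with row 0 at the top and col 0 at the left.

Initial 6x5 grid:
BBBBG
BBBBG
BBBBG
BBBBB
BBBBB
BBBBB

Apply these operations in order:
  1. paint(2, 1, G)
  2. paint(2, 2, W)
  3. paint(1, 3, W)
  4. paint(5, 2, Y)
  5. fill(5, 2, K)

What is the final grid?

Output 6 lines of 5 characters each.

After op 1 paint(2,1,G):
BBBBG
BBBBG
BGBBG
BBBBB
BBBBB
BBBBB
After op 2 paint(2,2,W):
BBBBG
BBBBG
BGWBG
BBBBB
BBBBB
BBBBB
After op 3 paint(1,3,W):
BBBBG
BBBWG
BGWBG
BBBBB
BBBBB
BBBBB
After op 4 paint(5,2,Y):
BBBBG
BBBWG
BGWBG
BBBBB
BBBBB
BBYBB
After op 5 fill(5,2,K) [1 cells changed]:
BBBBG
BBBWG
BGWBG
BBBBB
BBBBB
BBKBB

Answer: BBBBG
BBBWG
BGWBG
BBBBB
BBBBB
BBKBB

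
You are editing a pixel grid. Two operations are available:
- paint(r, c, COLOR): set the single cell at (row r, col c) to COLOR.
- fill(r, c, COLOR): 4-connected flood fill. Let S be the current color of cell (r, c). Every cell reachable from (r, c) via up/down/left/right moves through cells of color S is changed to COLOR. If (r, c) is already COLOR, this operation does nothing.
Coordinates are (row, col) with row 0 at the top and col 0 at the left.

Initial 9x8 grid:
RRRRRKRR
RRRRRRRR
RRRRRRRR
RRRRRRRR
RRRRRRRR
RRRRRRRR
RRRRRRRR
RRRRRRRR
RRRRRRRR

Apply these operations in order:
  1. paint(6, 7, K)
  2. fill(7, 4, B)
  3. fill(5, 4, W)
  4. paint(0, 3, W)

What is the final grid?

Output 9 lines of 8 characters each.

After op 1 paint(6,7,K):
RRRRRKRR
RRRRRRRR
RRRRRRRR
RRRRRRRR
RRRRRRRR
RRRRRRRR
RRRRRRRK
RRRRRRRR
RRRRRRRR
After op 2 fill(7,4,B) [70 cells changed]:
BBBBBKBB
BBBBBBBB
BBBBBBBB
BBBBBBBB
BBBBBBBB
BBBBBBBB
BBBBBBBK
BBBBBBBB
BBBBBBBB
After op 3 fill(5,4,W) [70 cells changed]:
WWWWWKWW
WWWWWWWW
WWWWWWWW
WWWWWWWW
WWWWWWWW
WWWWWWWW
WWWWWWWK
WWWWWWWW
WWWWWWWW
After op 4 paint(0,3,W):
WWWWWKWW
WWWWWWWW
WWWWWWWW
WWWWWWWW
WWWWWWWW
WWWWWWWW
WWWWWWWK
WWWWWWWW
WWWWWWWW

Answer: WWWWWKWW
WWWWWWWW
WWWWWWWW
WWWWWWWW
WWWWWWWW
WWWWWWWW
WWWWWWWK
WWWWWWWW
WWWWWWWW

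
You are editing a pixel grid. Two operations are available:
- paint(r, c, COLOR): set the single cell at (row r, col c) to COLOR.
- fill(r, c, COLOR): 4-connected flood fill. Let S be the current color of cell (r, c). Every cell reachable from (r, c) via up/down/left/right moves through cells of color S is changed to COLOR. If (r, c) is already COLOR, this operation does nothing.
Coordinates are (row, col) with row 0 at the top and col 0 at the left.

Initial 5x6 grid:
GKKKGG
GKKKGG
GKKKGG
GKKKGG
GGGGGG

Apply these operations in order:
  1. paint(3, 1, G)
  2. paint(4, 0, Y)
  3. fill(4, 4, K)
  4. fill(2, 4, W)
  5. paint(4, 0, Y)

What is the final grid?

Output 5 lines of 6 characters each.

Answer: WWWWWW
WWWWWW
WWWWWW
WWWWWW
YWWWWW

Derivation:
After op 1 paint(3,1,G):
GKKKGG
GKKKGG
GKKKGG
GGKKGG
GGGGGG
After op 2 paint(4,0,Y):
GKKKGG
GKKKGG
GKKKGG
GGKKGG
YGGGGG
After op 3 fill(4,4,K) [18 cells changed]:
KKKKKK
KKKKKK
KKKKKK
KKKKKK
YKKKKK
After op 4 fill(2,4,W) [29 cells changed]:
WWWWWW
WWWWWW
WWWWWW
WWWWWW
YWWWWW
After op 5 paint(4,0,Y):
WWWWWW
WWWWWW
WWWWWW
WWWWWW
YWWWWW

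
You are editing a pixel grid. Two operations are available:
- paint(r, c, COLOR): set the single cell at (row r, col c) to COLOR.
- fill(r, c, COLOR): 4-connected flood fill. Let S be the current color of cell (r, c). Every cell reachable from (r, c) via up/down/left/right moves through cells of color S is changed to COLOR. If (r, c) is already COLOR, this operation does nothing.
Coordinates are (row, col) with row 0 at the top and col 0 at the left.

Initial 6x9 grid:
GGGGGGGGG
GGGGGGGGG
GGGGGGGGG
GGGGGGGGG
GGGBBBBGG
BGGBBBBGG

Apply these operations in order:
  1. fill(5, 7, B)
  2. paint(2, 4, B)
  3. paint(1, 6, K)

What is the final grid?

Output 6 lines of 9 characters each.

After op 1 fill(5,7,B) [45 cells changed]:
BBBBBBBBB
BBBBBBBBB
BBBBBBBBB
BBBBBBBBB
BBBBBBBBB
BBBBBBBBB
After op 2 paint(2,4,B):
BBBBBBBBB
BBBBBBBBB
BBBBBBBBB
BBBBBBBBB
BBBBBBBBB
BBBBBBBBB
After op 3 paint(1,6,K):
BBBBBBBBB
BBBBBBKBB
BBBBBBBBB
BBBBBBBBB
BBBBBBBBB
BBBBBBBBB

Answer: BBBBBBBBB
BBBBBBKBB
BBBBBBBBB
BBBBBBBBB
BBBBBBBBB
BBBBBBBBB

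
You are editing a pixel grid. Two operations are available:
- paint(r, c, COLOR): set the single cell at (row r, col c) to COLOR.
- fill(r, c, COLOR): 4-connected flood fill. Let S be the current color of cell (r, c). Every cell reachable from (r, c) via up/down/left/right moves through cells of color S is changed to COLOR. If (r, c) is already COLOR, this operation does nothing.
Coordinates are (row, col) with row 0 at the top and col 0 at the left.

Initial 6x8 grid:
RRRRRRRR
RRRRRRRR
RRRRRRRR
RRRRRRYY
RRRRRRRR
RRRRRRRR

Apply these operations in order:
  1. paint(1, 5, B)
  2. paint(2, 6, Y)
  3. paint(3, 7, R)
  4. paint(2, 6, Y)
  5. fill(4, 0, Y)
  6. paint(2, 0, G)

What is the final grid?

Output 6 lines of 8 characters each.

After op 1 paint(1,5,B):
RRRRRRRR
RRRRRBRR
RRRRRRRR
RRRRRRYY
RRRRRRRR
RRRRRRRR
After op 2 paint(2,6,Y):
RRRRRRRR
RRRRRBRR
RRRRRRYR
RRRRRRYY
RRRRRRRR
RRRRRRRR
After op 3 paint(3,7,R):
RRRRRRRR
RRRRRBRR
RRRRRRYR
RRRRRRYR
RRRRRRRR
RRRRRRRR
After op 4 paint(2,6,Y):
RRRRRRRR
RRRRRBRR
RRRRRRYR
RRRRRRYR
RRRRRRRR
RRRRRRRR
After op 5 fill(4,0,Y) [45 cells changed]:
YYYYYYYY
YYYYYBYY
YYYYYYYY
YYYYYYYY
YYYYYYYY
YYYYYYYY
After op 6 paint(2,0,G):
YYYYYYYY
YYYYYBYY
GYYYYYYY
YYYYYYYY
YYYYYYYY
YYYYYYYY

Answer: YYYYYYYY
YYYYYBYY
GYYYYYYY
YYYYYYYY
YYYYYYYY
YYYYYYYY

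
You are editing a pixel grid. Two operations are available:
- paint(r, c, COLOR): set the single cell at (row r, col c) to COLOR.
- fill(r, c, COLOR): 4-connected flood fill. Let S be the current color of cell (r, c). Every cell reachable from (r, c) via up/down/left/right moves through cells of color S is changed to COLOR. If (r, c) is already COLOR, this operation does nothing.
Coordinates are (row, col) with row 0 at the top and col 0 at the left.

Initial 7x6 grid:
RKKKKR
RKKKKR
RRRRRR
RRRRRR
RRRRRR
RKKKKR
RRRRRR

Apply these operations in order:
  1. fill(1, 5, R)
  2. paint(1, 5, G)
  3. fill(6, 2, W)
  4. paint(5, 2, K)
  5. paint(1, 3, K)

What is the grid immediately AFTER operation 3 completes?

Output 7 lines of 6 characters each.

Answer: WKKKKR
WKKKKG
WWWWWW
WWWWWW
WWWWWW
WKKKKW
WWWWWW

Derivation:
After op 1 fill(1,5,R) [0 cells changed]:
RKKKKR
RKKKKR
RRRRRR
RRRRRR
RRRRRR
RKKKKR
RRRRRR
After op 2 paint(1,5,G):
RKKKKR
RKKKKG
RRRRRR
RRRRRR
RRRRRR
RKKKKR
RRRRRR
After op 3 fill(6,2,W) [28 cells changed]:
WKKKKR
WKKKKG
WWWWWW
WWWWWW
WWWWWW
WKKKKW
WWWWWW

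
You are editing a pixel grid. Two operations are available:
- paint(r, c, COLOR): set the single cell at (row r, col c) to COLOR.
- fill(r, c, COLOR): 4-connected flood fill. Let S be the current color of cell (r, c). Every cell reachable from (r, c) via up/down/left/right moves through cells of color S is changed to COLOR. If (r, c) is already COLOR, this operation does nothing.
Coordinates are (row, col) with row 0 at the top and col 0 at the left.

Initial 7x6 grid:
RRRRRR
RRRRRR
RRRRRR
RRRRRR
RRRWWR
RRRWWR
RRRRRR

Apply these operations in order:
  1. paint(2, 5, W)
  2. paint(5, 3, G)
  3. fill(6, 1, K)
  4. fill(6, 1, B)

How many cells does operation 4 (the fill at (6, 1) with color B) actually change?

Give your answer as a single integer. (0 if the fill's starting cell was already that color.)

Answer: 37

Derivation:
After op 1 paint(2,5,W):
RRRRRR
RRRRRR
RRRRRW
RRRRRR
RRRWWR
RRRWWR
RRRRRR
After op 2 paint(5,3,G):
RRRRRR
RRRRRR
RRRRRW
RRRRRR
RRRWWR
RRRGWR
RRRRRR
After op 3 fill(6,1,K) [37 cells changed]:
KKKKKK
KKKKKK
KKKKKW
KKKKKK
KKKWWK
KKKGWK
KKKKKK
After op 4 fill(6,1,B) [37 cells changed]:
BBBBBB
BBBBBB
BBBBBW
BBBBBB
BBBWWB
BBBGWB
BBBBBB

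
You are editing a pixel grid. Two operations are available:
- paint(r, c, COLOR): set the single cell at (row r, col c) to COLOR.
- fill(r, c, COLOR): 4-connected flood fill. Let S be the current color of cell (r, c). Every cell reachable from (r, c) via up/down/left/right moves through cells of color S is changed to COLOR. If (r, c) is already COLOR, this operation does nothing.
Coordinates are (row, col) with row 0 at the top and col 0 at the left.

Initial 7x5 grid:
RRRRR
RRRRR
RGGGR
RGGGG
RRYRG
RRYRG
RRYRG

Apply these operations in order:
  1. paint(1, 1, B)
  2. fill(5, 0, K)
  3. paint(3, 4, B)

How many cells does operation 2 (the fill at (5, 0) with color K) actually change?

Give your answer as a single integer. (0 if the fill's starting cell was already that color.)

After op 1 paint(1,1,B):
RRRRR
RBRRR
RGGGR
RGGGG
RRYRG
RRYRG
RRYRG
After op 2 fill(5,0,K) [18 cells changed]:
KKKKK
KBKKK
KGGGK
KGGGG
KKYRG
KKYRG
KKYRG

Answer: 18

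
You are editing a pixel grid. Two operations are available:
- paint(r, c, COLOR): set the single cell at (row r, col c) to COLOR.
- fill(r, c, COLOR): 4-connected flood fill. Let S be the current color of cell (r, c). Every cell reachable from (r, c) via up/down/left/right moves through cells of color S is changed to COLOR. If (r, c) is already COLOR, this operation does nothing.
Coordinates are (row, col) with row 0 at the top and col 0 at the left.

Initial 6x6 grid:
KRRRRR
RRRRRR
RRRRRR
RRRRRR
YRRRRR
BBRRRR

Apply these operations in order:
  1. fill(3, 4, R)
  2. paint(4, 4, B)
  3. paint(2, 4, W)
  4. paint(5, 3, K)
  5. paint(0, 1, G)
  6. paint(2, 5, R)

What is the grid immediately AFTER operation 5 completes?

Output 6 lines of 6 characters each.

Answer: KGRRRR
RRRRRR
RRRRWR
RRRRRR
YRRRBR
BBRKRR

Derivation:
After op 1 fill(3,4,R) [0 cells changed]:
KRRRRR
RRRRRR
RRRRRR
RRRRRR
YRRRRR
BBRRRR
After op 2 paint(4,4,B):
KRRRRR
RRRRRR
RRRRRR
RRRRRR
YRRRBR
BBRRRR
After op 3 paint(2,4,W):
KRRRRR
RRRRRR
RRRRWR
RRRRRR
YRRRBR
BBRRRR
After op 4 paint(5,3,K):
KRRRRR
RRRRRR
RRRRWR
RRRRRR
YRRRBR
BBRKRR
After op 5 paint(0,1,G):
KGRRRR
RRRRRR
RRRRWR
RRRRRR
YRRRBR
BBRKRR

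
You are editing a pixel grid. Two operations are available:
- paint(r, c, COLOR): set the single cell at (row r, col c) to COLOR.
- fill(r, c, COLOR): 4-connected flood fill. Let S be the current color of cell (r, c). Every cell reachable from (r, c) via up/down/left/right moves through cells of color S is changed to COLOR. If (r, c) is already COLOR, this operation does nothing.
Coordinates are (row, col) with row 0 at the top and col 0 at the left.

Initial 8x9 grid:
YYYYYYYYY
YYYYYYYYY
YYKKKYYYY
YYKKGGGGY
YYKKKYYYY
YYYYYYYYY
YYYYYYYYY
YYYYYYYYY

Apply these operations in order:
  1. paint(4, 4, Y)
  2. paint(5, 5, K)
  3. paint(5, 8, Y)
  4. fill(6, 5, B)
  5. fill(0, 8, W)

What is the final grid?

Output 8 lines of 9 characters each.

Answer: WWWWWWWWW
WWWWWWWWW
WWKKKWWWW
WWKKGGGGW
WWKKWWWWW
WWWWWKWWW
WWWWWWWWW
WWWWWWWWW

Derivation:
After op 1 paint(4,4,Y):
YYYYYYYYY
YYYYYYYYY
YYKKKYYYY
YYKKGGGGY
YYKKYYYYY
YYYYYYYYY
YYYYYYYYY
YYYYYYYYY
After op 2 paint(5,5,K):
YYYYYYYYY
YYYYYYYYY
YYKKKYYYY
YYKKGGGGY
YYKKYYYYY
YYYYYKYYY
YYYYYYYYY
YYYYYYYYY
After op 3 paint(5,8,Y):
YYYYYYYYY
YYYYYYYYY
YYKKKYYYY
YYKKGGGGY
YYKKYYYYY
YYYYYKYYY
YYYYYYYYY
YYYYYYYYY
After op 4 fill(6,5,B) [60 cells changed]:
BBBBBBBBB
BBBBBBBBB
BBKKKBBBB
BBKKGGGGB
BBKKBBBBB
BBBBBKBBB
BBBBBBBBB
BBBBBBBBB
After op 5 fill(0,8,W) [60 cells changed]:
WWWWWWWWW
WWWWWWWWW
WWKKKWWWW
WWKKGGGGW
WWKKWWWWW
WWWWWKWWW
WWWWWWWWW
WWWWWWWWW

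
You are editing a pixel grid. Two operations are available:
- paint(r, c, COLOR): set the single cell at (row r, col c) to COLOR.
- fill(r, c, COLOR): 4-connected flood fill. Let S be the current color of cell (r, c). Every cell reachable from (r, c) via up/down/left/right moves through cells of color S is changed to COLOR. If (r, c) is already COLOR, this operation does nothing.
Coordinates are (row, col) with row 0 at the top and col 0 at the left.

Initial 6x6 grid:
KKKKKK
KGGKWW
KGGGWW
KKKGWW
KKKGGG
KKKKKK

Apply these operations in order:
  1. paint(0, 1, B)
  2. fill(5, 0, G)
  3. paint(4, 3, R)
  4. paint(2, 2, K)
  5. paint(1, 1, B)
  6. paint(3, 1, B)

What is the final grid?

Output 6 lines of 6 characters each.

Answer: GBKKKK
GBGKWW
GGKGWW
GBGGWW
GGGRGG
GGGGGG

Derivation:
After op 1 paint(0,1,B):
KBKKKK
KGGKWW
KGGGWW
KKKGWW
KKKGGG
KKKKKK
After op 2 fill(5,0,G) [15 cells changed]:
GBKKKK
GGGKWW
GGGGWW
GGGGWW
GGGGGG
GGGGGG
After op 3 paint(4,3,R):
GBKKKK
GGGKWW
GGGGWW
GGGGWW
GGGRGG
GGGGGG
After op 4 paint(2,2,K):
GBKKKK
GGGKWW
GGKGWW
GGGGWW
GGGRGG
GGGGGG
After op 5 paint(1,1,B):
GBKKKK
GBGKWW
GGKGWW
GGGGWW
GGGRGG
GGGGGG
After op 6 paint(3,1,B):
GBKKKK
GBGKWW
GGKGWW
GBGGWW
GGGRGG
GGGGGG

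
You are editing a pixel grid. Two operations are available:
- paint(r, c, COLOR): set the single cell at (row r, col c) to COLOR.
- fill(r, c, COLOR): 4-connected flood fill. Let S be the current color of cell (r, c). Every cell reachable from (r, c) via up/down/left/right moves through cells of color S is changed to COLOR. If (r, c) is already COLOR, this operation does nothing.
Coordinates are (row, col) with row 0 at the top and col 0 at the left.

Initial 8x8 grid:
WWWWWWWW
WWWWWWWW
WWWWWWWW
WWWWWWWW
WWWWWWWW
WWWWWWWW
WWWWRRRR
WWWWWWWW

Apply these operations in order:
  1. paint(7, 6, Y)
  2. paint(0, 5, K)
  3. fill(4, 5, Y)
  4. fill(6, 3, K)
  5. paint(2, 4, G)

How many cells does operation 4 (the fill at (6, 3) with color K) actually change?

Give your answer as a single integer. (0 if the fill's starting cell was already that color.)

Answer: 58

Derivation:
After op 1 paint(7,6,Y):
WWWWWWWW
WWWWWWWW
WWWWWWWW
WWWWWWWW
WWWWWWWW
WWWWWWWW
WWWWRRRR
WWWWWWYW
After op 2 paint(0,5,K):
WWWWWKWW
WWWWWWWW
WWWWWWWW
WWWWWWWW
WWWWWWWW
WWWWWWWW
WWWWRRRR
WWWWWWYW
After op 3 fill(4,5,Y) [57 cells changed]:
YYYYYKYY
YYYYYYYY
YYYYYYYY
YYYYYYYY
YYYYYYYY
YYYYYYYY
YYYYRRRR
YYYYYYYW
After op 4 fill(6,3,K) [58 cells changed]:
KKKKKKKK
KKKKKKKK
KKKKKKKK
KKKKKKKK
KKKKKKKK
KKKKKKKK
KKKKRRRR
KKKKKKKW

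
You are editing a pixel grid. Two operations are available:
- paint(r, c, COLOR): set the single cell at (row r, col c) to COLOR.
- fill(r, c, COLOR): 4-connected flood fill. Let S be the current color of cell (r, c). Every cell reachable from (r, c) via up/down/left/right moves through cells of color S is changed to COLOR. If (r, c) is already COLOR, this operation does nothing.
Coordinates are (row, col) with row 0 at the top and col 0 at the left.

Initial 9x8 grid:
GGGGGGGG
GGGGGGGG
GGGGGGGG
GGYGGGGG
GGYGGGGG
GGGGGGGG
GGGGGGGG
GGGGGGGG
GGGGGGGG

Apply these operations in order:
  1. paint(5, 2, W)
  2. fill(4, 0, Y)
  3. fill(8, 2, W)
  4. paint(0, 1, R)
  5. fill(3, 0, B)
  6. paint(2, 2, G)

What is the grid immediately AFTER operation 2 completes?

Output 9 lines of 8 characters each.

Answer: YYYYYYYY
YYYYYYYY
YYYYYYYY
YYYYYYYY
YYYYYYYY
YYWYYYYY
YYYYYYYY
YYYYYYYY
YYYYYYYY

Derivation:
After op 1 paint(5,2,W):
GGGGGGGG
GGGGGGGG
GGGGGGGG
GGYGGGGG
GGYGGGGG
GGWGGGGG
GGGGGGGG
GGGGGGGG
GGGGGGGG
After op 2 fill(4,0,Y) [69 cells changed]:
YYYYYYYY
YYYYYYYY
YYYYYYYY
YYYYYYYY
YYYYYYYY
YYWYYYYY
YYYYYYYY
YYYYYYYY
YYYYYYYY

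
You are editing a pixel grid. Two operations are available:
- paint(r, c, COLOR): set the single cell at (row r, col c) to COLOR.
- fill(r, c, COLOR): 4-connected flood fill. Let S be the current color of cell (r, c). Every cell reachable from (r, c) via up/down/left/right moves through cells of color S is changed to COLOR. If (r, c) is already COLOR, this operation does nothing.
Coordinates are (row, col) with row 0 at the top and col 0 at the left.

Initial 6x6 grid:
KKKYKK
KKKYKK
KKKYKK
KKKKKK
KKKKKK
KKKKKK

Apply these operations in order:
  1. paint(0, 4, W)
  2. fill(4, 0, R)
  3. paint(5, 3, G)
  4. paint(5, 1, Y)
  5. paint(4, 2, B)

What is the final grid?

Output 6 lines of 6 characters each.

Answer: RRRYWR
RRRYRR
RRRYRR
RRRRRR
RRBRRR
RYRGRR

Derivation:
After op 1 paint(0,4,W):
KKKYWK
KKKYKK
KKKYKK
KKKKKK
KKKKKK
KKKKKK
After op 2 fill(4,0,R) [32 cells changed]:
RRRYWR
RRRYRR
RRRYRR
RRRRRR
RRRRRR
RRRRRR
After op 3 paint(5,3,G):
RRRYWR
RRRYRR
RRRYRR
RRRRRR
RRRRRR
RRRGRR
After op 4 paint(5,1,Y):
RRRYWR
RRRYRR
RRRYRR
RRRRRR
RRRRRR
RYRGRR
After op 5 paint(4,2,B):
RRRYWR
RRRYRR
RRRYRR
RRRRRR
RRBRRR
RYRGRR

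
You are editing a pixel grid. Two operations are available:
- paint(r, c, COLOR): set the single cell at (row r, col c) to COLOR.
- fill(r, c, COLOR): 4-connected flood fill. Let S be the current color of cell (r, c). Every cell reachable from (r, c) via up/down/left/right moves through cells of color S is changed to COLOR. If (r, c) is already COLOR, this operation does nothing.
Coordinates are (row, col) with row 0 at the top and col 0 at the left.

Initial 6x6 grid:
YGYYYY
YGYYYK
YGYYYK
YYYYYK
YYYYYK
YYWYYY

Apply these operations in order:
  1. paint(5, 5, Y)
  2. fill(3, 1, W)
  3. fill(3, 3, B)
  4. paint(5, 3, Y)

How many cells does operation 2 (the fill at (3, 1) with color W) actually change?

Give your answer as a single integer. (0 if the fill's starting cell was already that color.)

After op 1 paint(5,5,Y):
YGYYYY
YGYYYK
YGYYYK
YYYYYK
YYYYYK
YYWYYY
After op 2 fill(3,1,W) [28 cells changed]:
WGWWWW
WGWWWK
WGWWWK
WWWWWK
WWWWWK
WWWWWW

Answer: 28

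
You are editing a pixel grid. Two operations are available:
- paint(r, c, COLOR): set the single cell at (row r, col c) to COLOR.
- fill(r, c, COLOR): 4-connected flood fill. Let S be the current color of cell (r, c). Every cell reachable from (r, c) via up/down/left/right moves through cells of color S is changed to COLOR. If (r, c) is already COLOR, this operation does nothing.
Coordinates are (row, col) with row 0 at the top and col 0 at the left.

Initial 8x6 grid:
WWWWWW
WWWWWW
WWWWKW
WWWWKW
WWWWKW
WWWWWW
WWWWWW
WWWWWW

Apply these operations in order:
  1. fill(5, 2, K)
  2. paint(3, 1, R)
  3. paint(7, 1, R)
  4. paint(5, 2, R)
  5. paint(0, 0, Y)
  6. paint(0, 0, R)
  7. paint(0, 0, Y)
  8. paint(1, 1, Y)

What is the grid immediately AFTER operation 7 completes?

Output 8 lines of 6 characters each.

Answer: YKKKKK
KKKKKK
KKKKKK
KRKKKK
KKKKKK
KKRKKK
KKKKKK
KRKKKK

Derivation:
After op 1 fill(5,2,K) [45 cells changed]:
KKKKKK
KKKKKK
KKKKKK
KKKKKK
KKKKKK
KKKKKK
KKKKKK
KKKKKK
After op 2 paint(3,1,R):
KKKKKK
KKKKKK
KKKKKK
KRKKKK
KKKKKK
KKKKKK
KKKKKK
KKKKKK
After op 3 paint(7,1,R):
KKKKKK
KKKKKK
KKKKKK
KRKKKK
KKKKKK
KKKKKK
KKKKKK
KRKKKK
After op 4 paint(5,2,R):
KKKKKK
KKKKKK
KKKKKK
KRKKKK
KKKKKK
KKRKKK
KKKKKK
KRKKKK
After op 5 paint(0,0,Y):
YKKKKK
KKKKKK
KKKKKK
KRKKKK
KKKKKK
KKRKKK
KKKKKK
KRKKKK
After op 6 paint(0,0,R):
RKKKKK
KKKKKK
KKKKKK
KRKKKK
KKKKKK
KKRKKK
KKKKKK
KRKKKK
After op 7 paint(0,0,Y):
YKKKKK
KKKKKK
KKKKKK
KRKKKK
KKKKKK
KKRKKK
KKKKKK
KRKKKK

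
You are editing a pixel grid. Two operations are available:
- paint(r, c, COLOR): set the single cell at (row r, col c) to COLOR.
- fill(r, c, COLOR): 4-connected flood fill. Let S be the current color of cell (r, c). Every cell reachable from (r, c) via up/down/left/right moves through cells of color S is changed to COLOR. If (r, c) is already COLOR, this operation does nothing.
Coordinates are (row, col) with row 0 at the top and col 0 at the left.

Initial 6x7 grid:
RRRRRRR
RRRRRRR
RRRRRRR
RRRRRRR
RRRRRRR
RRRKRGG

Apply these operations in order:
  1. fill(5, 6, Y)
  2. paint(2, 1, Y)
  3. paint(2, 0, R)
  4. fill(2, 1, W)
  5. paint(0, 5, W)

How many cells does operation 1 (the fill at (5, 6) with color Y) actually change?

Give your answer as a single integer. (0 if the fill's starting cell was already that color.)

After op 1 fill(5,6,Y) [2 cells changed]:
RRRRRRR
RRRRRRR
RRRRRRR
RRRRRRR
RRRRRRR
RRRKRYY

Answer: 2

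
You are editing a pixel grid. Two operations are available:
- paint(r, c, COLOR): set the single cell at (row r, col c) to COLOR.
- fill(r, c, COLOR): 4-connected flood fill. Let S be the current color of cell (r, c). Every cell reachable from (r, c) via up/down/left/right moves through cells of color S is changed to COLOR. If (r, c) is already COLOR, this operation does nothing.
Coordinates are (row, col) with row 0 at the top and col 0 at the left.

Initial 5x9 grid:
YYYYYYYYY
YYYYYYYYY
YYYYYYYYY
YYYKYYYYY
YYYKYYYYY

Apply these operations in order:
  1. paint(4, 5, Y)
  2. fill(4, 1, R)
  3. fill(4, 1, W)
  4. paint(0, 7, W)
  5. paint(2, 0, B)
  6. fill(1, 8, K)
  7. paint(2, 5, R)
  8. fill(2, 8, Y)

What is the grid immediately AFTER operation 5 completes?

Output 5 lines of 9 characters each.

Answer: WWWWWWWWW
WWWWWWWWW
BWWWWWWWW
WWWKWWWWW
WWWKWWWWW

Derivation:
After op 1 paint(4,5,Y):
YYYYYYYYY
YYYYYYYYY
YYYYYYYYY
YYYKYYYYY
YYYKYYYYY
After op 2 fill(4,1,R) [43 cells changed]:
RRRRRRRRR
RRRRRRRRR
RRRRRRRRR
RRRKRRRRR
RRRKRRRRR
After op 3 fill(4,1,W) [43 cells changed]:
WWWWWWWWW
WWWWWWWWW
WWWWWWWWW
WWWKWWWWW
WWWKWWWWW
After op 4 paint(0,7,W):
WWWWWWWWW
WWWWWWWWW
WWWWWWWWW
WWWKWWWWW
WWWKWWWWW
After op 5 paint(2,0,B):
WWWWWWWWW
WWWWWWWWW
BWWWWWWWW
WWWKWWWWW
WWWKWWWWW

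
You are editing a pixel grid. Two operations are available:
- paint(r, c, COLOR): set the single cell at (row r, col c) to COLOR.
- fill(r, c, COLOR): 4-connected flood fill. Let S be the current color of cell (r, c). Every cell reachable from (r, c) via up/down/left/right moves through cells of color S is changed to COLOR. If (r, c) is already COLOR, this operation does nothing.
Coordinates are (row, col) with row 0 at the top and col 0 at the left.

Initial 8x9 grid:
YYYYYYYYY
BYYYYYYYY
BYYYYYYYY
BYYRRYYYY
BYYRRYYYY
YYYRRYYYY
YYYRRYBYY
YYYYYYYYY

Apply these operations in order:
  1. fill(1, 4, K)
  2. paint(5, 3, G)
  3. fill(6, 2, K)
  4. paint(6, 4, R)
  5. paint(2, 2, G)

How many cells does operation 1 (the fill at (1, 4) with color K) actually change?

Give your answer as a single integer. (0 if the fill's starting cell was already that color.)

After op 1 fill(1,4,K) [59 cells changed]:
KKKKKKKKK
BKKKKKKKK
BKKKKKKKK
BKKRRKKKK
BKKRRKKKK
KKKRRKKKK
KKKRRKBKK
KKKKKKKKK

Answer: 59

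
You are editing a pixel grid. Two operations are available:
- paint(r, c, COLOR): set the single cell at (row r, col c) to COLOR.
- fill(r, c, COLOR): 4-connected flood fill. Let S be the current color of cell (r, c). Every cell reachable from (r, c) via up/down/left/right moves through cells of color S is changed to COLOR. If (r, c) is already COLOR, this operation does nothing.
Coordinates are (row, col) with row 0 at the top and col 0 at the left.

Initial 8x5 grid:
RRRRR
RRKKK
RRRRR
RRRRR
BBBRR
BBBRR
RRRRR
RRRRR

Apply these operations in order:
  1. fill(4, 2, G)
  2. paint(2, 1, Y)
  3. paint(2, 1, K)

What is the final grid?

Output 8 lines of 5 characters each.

After op 1 fill(4,2,G) [6 cells changed]:
RRRRR
RRKKK
RRRRR
RRRRR
GGGRR
GGGRR
RRRRR
RRRRR
After op 2 paint(2,1,Y):
RRRRR
RRKKK
RYRRR
RRRRR
GGGRR
GGGRR
RRRRR
RRRRR
After op 3 paint(2,1,K):
RRRRR
RRKKK
RKRRR
RRRRR
GGGRR
GGGRR
RRRRR
RRRRR

Answer: RRRRR
RRKKK
RKRRR
RRRRR
GGGRR
GGGRR
RRRRR
RRRRR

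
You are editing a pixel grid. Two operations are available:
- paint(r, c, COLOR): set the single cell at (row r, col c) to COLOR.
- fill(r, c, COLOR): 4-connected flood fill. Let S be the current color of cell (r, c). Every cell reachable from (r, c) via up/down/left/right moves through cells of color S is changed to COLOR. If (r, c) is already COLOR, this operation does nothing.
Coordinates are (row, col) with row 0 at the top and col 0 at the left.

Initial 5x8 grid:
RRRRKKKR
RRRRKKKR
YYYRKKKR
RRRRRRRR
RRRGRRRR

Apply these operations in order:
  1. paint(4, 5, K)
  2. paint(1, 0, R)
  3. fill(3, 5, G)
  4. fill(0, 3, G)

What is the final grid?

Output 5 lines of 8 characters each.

After op 1 paint(4,5,K):
RRRRKKKR
RRRRKKKR
YYYRKKKR
RRRRRRRR
RRRGRKRR
After op 2 paint(1,0,R):
RRRRKKKR
RRRRKKKR
YYYRKKKR
RRRRRRRR
RRRGRKRR
After op 3 fill(3,5,G) [26 cells changed]:
GGGGKKKG
GGGGKKKG
YYYGKKKG
GGGGGGGG
GGGGGKGG
After op 4 fill(0,3,G) [0 cells changed]:
GGGGKKKG
GGGGKKKG
YYYGKKKG
GGGGGGGG
GGGGGKGG

Answer: GGGGKKKG
GGGGKKKG
YYYGKKKG
GGGGGGGG
GGGGGKGG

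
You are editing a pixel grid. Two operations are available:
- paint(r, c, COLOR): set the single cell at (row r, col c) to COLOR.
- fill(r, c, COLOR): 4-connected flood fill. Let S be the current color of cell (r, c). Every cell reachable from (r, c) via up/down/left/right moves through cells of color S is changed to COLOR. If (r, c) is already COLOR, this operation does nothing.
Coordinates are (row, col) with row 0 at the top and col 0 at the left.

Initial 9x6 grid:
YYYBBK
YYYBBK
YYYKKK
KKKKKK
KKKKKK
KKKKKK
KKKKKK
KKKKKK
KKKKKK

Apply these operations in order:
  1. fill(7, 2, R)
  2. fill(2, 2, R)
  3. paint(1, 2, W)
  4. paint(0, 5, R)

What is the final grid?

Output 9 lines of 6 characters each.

Answer: RRRBBR
RRWBBR
RRRRRR
RRRRRR
RRRRRR
RRRRRR
RRRRRR
RRRRRR
RRRRRR

Derivation:
After op 1 fill(7,2,R) [41 cells changed]:
YYYBBR
YYYBBR
YYYRRR
RRRRRR
RRRRRR
RRRRRR
RRRRRR
RRRRRR
RRRRRR
After op 2 fill(2,2,R) [9 cells changed]:
RRRBBR
RRRBBR
RRRRRR
RRRRRR
RRRRRR
RRRRRR
RRRRRR
RRRRRR
RRRRRR
After op 3 paint(1,2,W):
RRRBBR
RRWBBR
RRRRRR
RRRRRR
RRRRRR
RRRRRR
RRRRRR
RRRRRR
RRRRRR
After op 4 paint(0,5,R):
RRRBBR
RRWBBR
RRRRRR
RRRRRR
RRRRRR
RRRRRR
RRRRRR
RRRRRR
RRRRRR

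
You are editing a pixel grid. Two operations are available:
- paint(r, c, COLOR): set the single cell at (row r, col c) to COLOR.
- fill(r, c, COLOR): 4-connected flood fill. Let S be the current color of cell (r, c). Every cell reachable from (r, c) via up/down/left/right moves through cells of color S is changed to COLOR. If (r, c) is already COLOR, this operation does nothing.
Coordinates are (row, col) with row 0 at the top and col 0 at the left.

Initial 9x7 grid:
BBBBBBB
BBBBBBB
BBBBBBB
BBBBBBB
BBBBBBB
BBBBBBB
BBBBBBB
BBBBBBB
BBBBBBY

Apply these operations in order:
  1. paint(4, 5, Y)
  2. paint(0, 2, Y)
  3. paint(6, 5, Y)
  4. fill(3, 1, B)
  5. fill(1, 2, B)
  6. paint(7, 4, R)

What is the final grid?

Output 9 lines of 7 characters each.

After op 1 paint(4,5,Y):
BBBBBBB
BBBBBBB
BBBBBBB
BBBBBBB
BBBBBYB
BBBBBBB
BBBBBBB
BBBBBBB
BBBBBBY
After op 2 paint(0,2,Y):
BBYBBBB
BBBBBBB
BBBBBBB
BBBBBBB
BBBBBYB
BBBBBBB
BBBBBBB
BBBBBBB
BBBBBBY
After op 3 paint(6,5,Y):
BBYBBBB
BBBBBBB
BBBBBBB
BBBBBBB
BBBBBYB
BBBBBBB
BBBBBYB
BBBBBBB
BBBBBBY
After op 4 fill(3,1,B) [0 cells changed]:
BBYBBBB
BBBBBBB
BBBBBBB
BBBBBBB
BBBBBYB
BBBBBBB
BBBBBYB
BBBBBBB
BBBBBBY
After op 5 fill(1,2,B) [0 cells changed]:
BBYBBBB
BBBBBBB
BBBBBBB
BBBBBBB
BBBBBYB
BBBBBBB
BBBBBYB
BBBBBBB
BBBBBBY
After op 6 paint(7,4,R):
BBYBBBB
BBBBBBB
BBBBBBB
BBBBBBB
BBBBBYB
BBBBBBB
BBBBBYB
BBBBRBB
BBBBBBY

Answer: BBYBBBB
BBBBBBB
BBBBBBB
BBBBBBB
BBBBBYB
BBBBBBB
BBBBBYB
BBBBRBB
BBBBBBY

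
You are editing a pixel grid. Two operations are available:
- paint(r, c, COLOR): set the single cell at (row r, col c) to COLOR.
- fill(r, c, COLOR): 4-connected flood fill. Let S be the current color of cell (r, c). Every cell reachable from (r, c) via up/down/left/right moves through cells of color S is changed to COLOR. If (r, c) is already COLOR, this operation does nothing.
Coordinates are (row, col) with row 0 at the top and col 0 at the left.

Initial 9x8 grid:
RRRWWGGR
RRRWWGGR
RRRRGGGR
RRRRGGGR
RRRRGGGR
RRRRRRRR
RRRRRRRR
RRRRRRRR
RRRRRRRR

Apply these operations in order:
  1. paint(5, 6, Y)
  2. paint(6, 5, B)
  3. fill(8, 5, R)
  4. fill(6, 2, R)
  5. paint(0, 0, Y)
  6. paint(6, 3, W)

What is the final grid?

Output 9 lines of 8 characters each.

Answer: YRRWWGGR
RRRWWGGR
RRRRGGGR
RRRRGGGR
RRRRGGGR
RRRRRRYR
RRRWRBRR
RRRRRRRR
RRRRRRRR

Derivation:
After op 1 paint(5,6,Y):
RRRWWGGR
RRRWWGGR
RRRRGGGR
RRRRGGGR
RRRRGGGR
RRRRRRYR
RRRRRRRR
RRRRRRRR
RRRRRRRR
After op 2 paint(6,5,B):
RRRWWGGR
RRRWWGGR
RRRRGGGR
RRRRGGGR
RRRRGGGR
RRRRRRYR
RRRRRBRR
RRRRRRRR
RRRRRRRR
After op 3 fill(8,5,R) [0 cells changed]:
RRRWWGGR
RRRWWGGR
RRRRGGGR
RRRRGGGR
RRRRGGGR
RRRRRRYR
RRRRRBRR
RRRRRRRR
RRRRRRRR
After op 4 fill(6,2,R) [0 cells changed]:
RRRWWGGR
RRRWWGGR
RRRRGGGR
RRRRGGGR
RRRRGGGR
RRRRRRYR
RRRRRBRR
RRRRRRRR
RRRRRRRR
After op 5 paint(0,0,Y):
YRRWWGGR
RRRWWGGR
RRRRGGGR
RRRRGGGR
RRRRGGGR
RRRRRRYR
RRRRRBRR
RRRRRRRR
RRRRRRRR
After op 6 paint(6,3,W):
YRRWWGGR
RRRWWGGR
RRRRGGGR
RRRRGGGR
RRRRGGGR
RRRRRRYR
RRRWRBRR
RRRRRRRR
RRRRRRRR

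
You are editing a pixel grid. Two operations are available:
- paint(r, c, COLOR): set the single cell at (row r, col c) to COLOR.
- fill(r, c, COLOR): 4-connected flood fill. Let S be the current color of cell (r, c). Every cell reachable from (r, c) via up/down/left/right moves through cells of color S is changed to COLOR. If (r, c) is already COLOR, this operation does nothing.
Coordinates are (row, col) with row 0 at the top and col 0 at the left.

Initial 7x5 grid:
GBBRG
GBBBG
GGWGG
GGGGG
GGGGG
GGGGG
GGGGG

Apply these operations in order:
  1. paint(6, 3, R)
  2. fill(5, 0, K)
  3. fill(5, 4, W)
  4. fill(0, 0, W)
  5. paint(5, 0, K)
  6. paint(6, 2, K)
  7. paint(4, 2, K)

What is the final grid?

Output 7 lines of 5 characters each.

After op 1 paint(6,3,R):
GBBRG
GBBBG
GGWGG
GGGGG
GGGGG
GGGGG
GGGRG
After op 2 fill(5,0,K) [27 cells changed]:
KBBRK
KBBBK
KKWKK
KKKKK
KKKKK
KKKKK
KKKRK
After op 3 fill(5,4,W) [27 cells changed]:
WBBRW
WBBBW
WWWWW
WWWWW
WWWWW
WWWWW
WWWRW
After op 4 fill(0,0,W) [0 cells changed]:
WBBRW
WBBBW
WWWWW
WWWWW
WWWWW
WWWWW
WWWRW
After op 5 paint(5,0,K):
WBBRW
WBBBW
WWWWW
WWWWW
WWWWW
KWWWW
WWWRW
After op 6 paint(6,2,K):
WBBRW
WBBBW
WWWWW
WWWWW
WWWWW
KWWWW
WWKRW
After op 7 paint(4,2,K):
WBBRW
WBBBW
WWWWW
WWWWW
WWKWW
KWWWW
WWKRW

Answer: WBBRW
WBBBW
WWWWW
WWWWW
WWKWW
KWWWW
WWKRW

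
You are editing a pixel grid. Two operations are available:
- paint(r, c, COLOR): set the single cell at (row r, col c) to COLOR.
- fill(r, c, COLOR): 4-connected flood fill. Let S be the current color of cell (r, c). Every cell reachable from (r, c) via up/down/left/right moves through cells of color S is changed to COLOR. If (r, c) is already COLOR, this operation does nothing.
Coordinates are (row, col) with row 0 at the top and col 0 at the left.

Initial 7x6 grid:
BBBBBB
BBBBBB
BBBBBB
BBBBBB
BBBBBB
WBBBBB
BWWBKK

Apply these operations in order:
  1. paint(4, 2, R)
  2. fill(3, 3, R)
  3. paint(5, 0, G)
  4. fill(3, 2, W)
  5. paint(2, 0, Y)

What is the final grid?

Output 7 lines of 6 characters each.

Answer: WWWWWW
WWWWWW
YWWWWW
WWWWWW
WWWWWW
GWWWWW
BWWWKK

Derivation:
After op 1 paint(4,2,R):
BBBBBB
BBBBBB
BBBBBB
BBBBBB
BBRBBB
WBBBBB
BWWBKK
After op 2 fill(3,3,R) [35 cells changed]:
RRRRRR
RRRRRR
RRRRRR
RRRRRR
RRRRRR
WRRRRR
BWWRKK
After op 3 paint(5,0,G):
RRRRRR
RRRRRR
RRRRRR
RRRRRR
RRRRRR
GRRRRR
BWWRKK
After op 4 fill(3,2,W) [36 cells changed]:
WWWWWW
WWWWWW
WWWWWW
WWWWWW
WWWWWW
GWWWWW
BWWWKK
After op 5 paint(2,0,Y):
WWWWWW
WWWWWW
YWWWWW
WWWWWW
WWWWWW
GWWWWW
BWWWKK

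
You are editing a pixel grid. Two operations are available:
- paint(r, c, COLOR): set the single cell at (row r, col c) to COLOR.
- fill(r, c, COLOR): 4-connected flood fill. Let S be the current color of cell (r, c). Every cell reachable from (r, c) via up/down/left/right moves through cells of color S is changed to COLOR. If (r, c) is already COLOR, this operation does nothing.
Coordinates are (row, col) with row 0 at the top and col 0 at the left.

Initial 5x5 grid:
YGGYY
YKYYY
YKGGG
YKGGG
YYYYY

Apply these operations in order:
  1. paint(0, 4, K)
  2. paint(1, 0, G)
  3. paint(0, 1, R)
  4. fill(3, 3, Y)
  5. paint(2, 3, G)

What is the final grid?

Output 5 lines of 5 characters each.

After op 1 paint(0,4,K):
YGGYK
YKYYY
YKGGG
YKGGG
YYYYY
After op 2 paint(1,0,G):
YGGYK
GKYYY
YKGGG
YKGGG
YYYYY
After op 3 paint(0,1,R):
YRGYK
GKYYY
YKGGG
YKGGG
YYYYY
After op 4 fill(3,3,Y) [6 cells changed]:
YRGYK
GKYYY
YKYYY
YKYYY
YYYYY
After op 5 paint(2,3,G):
YRGYK
GKYYY
YKYGY
YKYYY
YYYYY

Answer: YRGYK
GKYYY
YKYGY
YKYYY
YYYYY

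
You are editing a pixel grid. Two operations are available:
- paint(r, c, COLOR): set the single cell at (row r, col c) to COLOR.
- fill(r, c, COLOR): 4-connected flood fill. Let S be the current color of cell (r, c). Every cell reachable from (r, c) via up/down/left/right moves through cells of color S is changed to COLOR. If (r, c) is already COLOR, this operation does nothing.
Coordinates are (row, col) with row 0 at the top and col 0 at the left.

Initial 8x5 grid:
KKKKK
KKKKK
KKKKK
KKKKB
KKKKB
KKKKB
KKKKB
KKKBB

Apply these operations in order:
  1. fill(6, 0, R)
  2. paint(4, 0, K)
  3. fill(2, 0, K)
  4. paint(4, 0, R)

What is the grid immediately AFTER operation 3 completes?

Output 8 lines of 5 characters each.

After op 1 fill(6,0,R) [34 cells changed]:
RRRRR
RRRRR
RRRRR
RRRRB
RRRRB
RRRRB
RRRRB
RRRBB
After op 2 paint(4,0,K):
RRRRR
RRRRR
RRRRR
RRRRB
KRRRB
RRRRB
RRRRB
RRRBB
After op 3 fill(2,0,K) [33 cells changed]:
KKKKK
KKKKK
KKKKK
KKKKB
KKKKB
KKKKB
KKKKB
KKKBB

Answer: KKKKK
KKKKK
KKKKK
KKKKB
KKKKB
KKKKB
KKKKB
KKKBB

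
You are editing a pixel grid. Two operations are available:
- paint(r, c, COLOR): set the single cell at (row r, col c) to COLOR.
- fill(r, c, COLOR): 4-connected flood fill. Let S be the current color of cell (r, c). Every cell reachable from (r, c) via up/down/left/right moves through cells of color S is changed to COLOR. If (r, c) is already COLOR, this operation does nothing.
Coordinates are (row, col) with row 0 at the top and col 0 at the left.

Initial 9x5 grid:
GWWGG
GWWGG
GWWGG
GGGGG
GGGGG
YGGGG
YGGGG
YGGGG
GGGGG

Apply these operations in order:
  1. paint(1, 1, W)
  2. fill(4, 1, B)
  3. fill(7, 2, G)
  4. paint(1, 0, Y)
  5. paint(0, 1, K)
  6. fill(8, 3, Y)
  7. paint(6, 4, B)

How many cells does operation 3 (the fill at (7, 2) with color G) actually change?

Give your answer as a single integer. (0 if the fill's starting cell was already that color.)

After op 1 paint(1,1,W):
GWWGG
GWWGG
GWWGG
GGGGG
GGGGG
YGGGG
YGGGG
YGGGG
GGGGG
After op 2 fill(4,1,B) [36 cells changed]:
BWWBB
BWWBB
BWWBB
BBBBB
BBBBB
YBBBB
YBBBB
YBBBB
BBBBB
After op 3 fill(7,2,G) [36 cells changed]:
GWWGG
GWWGG
GWWGG
GGGGG
GGGGG
YGGGG
YGGGG
YGGGG
GGGGG

Answer: 36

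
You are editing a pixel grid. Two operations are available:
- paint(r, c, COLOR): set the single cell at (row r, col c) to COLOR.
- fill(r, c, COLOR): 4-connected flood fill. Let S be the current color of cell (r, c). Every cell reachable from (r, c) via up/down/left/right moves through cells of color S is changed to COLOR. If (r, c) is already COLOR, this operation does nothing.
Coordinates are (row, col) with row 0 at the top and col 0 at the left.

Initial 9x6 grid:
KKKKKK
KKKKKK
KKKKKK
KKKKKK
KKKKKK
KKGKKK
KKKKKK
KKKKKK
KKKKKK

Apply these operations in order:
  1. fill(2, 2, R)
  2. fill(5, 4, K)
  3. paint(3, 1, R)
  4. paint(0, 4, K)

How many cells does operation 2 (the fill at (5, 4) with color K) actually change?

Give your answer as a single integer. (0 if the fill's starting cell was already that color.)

Answer: 53

Derivation:
After op 1 fill(2,2,R) [53 cells changed]:
RRRRRR
RRRRRR
RRRRRR
RRRRRR
RRRRRR
RRGRRR
RRRRRR
RRRRRR
RRRRRR
After op 2 fill(5,4,K) [53 cells changed]:
KKKKKK
KKKKKK
KKKKKK
KKKKKK
KKKKKK
KKGKKK
KKKKKK
KKKKKK
KKKKKK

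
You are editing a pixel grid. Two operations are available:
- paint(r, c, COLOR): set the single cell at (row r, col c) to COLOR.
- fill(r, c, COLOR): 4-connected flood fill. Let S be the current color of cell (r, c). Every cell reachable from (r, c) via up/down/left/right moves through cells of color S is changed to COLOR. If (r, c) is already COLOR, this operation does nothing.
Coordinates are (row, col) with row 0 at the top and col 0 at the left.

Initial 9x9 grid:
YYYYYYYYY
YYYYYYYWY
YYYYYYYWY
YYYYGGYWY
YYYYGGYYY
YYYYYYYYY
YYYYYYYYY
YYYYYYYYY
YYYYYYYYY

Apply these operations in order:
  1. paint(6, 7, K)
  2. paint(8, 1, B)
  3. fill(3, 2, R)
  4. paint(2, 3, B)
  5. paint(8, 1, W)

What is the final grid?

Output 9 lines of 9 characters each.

Answer: RRRRRRRRR
RRRRRRRWR
RRRBRRRWR
RRRRGGRWR
RRRRGGRRR
RRRRRRRRR
RRRRRRRKR
RRRRRRRRR
RWRRRRRRR

Derivation:
After op 1 paint(6,7,K):
YYYYYYYYY
YYYYYYYWY
YYYYYYYWY
YYYYGGYWY
YYYYGGYYY
YYYYYYYYY
YYYYYYYKY
YYYYYYYYY
YYYYYYYYY
After op 2 paint(8,1,B):
YYYYYYYYY
YYYYYYYWY
YYYYYYYWY
YYYYGGYWY
YYYYGGYYY
YYYYYYYYY
YYYYYYYKY
YYYYYYYYY
YBYYYYYYY
After op 3 fill(3,2,R) [72 cells changed]:
RRRRRRRRR
RRRRRRRWR
RRRRRRRWR
RRRRGGRWR
RRRRGGRRR
RRRRRRRRR
RRRRRRRKR
RRRRRRRRR
RBRRRRRRR
After op 4 paint(2,3,B):
RRRRRRRRR
RRRRRRRWR
RRRBRRRWR
RRRRGGRWR
RRRRGGRRR
RRRRRRRRR
RRRRRRRKR
RRRRRRRRR
RBRRRRRRR
After op 5 paint(8,1,W):
RRRRRRRRR
RRRRRRRWR
RRRBRRRWR
RRRRGGRWR
RRRRGGRRR
RRRRRRRRR
RRRRRRRKR
RRRRRRRRR
RWRRRRRRR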